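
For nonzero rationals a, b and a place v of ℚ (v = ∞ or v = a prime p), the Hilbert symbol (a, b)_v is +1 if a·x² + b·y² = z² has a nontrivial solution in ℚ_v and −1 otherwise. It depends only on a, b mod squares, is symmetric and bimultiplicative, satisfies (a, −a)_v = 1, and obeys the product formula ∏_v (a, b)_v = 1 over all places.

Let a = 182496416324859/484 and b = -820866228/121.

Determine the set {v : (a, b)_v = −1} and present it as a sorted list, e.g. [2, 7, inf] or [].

Mod squares: a ≡ 15964819, b ≡ -7917. Check v ∈ {∞, 2, 3, 7, 11, 13, 17, 23, 29, 47, 53}.
v=23: a=23^2·(≡18), b=23^2·(≡13) mod 23; (18|23)=+1, (13|23)=+1; (−1)^{2·2·11}·(+1)^2·(+1)^2 = +1.
v=7: a=7^4·(≡3), b=7^3·(≡3) mod 7; (3|7)=-1, (3|7)=-1; (−1)^{4·3·3}·(-1)^3·(-1)^4 = -1.
v=∞: 15964819 > 0 and -7917 < 0  ⇒  (a,b)_∞ = +1.
v=53: a=53^1·(≡6), b=53^0·(≡14) mod 53; (6|53)=+1, (14|53)=-1; (−1)^{1·0·26}·(+1)^0·(-1)^1 = -1.
v=2: v_2(a)=-2, v_2(b)=2; units ≡ 3, 3 (mod 8); ε·ε+αω+βω = 1·1+-2·1+2·1 ≡ 1  ⇒  (a,b)_2 = -1.
v=17: a=17^1·(≡5), b=17^0·(≡11) mod 17; (5|17)=-1, (11|17)=-1; (−1)^{1·0·8}·(-1)^0·(-1)^1 = -1.
v=3: a=3^2·(≡1), b=3^1·(≡1) mod 3; (1|3)=+1, (1|3)=+1; (−1)^{2·1·1}·(+1)^1·(+1)^2 = +1.
v=11: a=11^-2·(≡8), b=11^-2·(≡5) mod 11; (8|11)=-1, (5|11)=+1; (−1)^{-2·-2·5}·(-1)^-2·(+1)^-2 = +1.
v=47: a=47^1·(≡32), b=47^0·(≡35) mod 47; (32|47)=+1, (35|47)=-1; (−1)^{1·0·23}·(+1)^0·(-1)^1 = -1.
v=13: a=13^1·(≡6), b=13^1·(≡11) mod 13; (6|13)=-1, (11|13)=-1; (−1)^{1·1·6}·(-1)^1·(-1)^1 = +1.
v=29: a=29^1·(≡23), b=29^1·(≡19) mod 29; (23|29)=+1, (19|29)=-1; (−1)^{1·1·14}·(+1)^1·(-1)^1 = -1.
(15964819, -7917 / ℚ) ramifies at {2, 7, 17, 29, 47, 53}: a division algebra.

[2, 7, 17, 29, 47, 53]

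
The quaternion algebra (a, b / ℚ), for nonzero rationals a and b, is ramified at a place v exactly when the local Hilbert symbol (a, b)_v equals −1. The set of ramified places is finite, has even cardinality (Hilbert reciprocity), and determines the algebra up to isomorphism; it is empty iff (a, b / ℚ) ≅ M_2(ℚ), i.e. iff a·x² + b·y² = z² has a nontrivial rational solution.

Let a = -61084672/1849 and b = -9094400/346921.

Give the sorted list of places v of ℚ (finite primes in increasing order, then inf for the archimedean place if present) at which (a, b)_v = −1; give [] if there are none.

[2, 17, 29, inf]

Mod squares: a ≡ -493, b ≡ -29. Check v ∈ {∞, 2, 5, 7, 11, 17, 19, 29, 31, 43}.
v=19: a=19^0·(≡4), b=19^-2·(≡11) mod 19; (4|19)=+1, (11|19)=+1; (−1)^{0·-2·9}·(+1)^-2·(+1)^0 = +1.
v=17: a=17^1·(≡7), b=17^0·(≡11) mod 17; (7|17)=-1, (11|17)=-1; (−1)^{1·0·8}·(-1)^0·(-1)^1 = -1.
v=29: a=29^1·(≡14), b=29^1·(≡28) mod 29; (14|29)=-1, (28|29)=+1; (−1)^{1·1·14}·(-1)^1·(+1)^1 = -1.
v=11: a=11^2·(≡2), b=11^0·(≡5) mod 11; (2|11)=-1, (5|11)=+1; (−1)^{2·0·5}·(-1)^0·(+1)^2 = +1.
v=7: a=7^0·(≡2), b=7^2·(≡5) mod 7; (2|7)=+1, (5|7)=-1; (−1)^{0·2·3}·(+1)^2·(-1)^0 = +1.
v=2: v_2(a)=10, v_2(b)=8; units ≡ 3, 3 (mod 8); ε·ε+αω+βω = 1·1+10·1+8·1 ≡ 1  ⇒  (a,b)_2 = -1.
v=31: a=31^0·(≡29), b=31^-2·(≡19) mod 31; (29|31)=-1, (19|31)=+1; (−1)^{0·-2·15}·(-1)^-2·(+1)^0 = +1.
v=43: a=43^-2·(≡10), b=43^0·(≡24) mod 43; (10|43)=+1, (24|43)=+1; (−1)^{-2·0·21}·(+1)^0·(+1)^-2 = +1.
v=5: a=5^0·(≡2), b=5^2·(≡4) mod 5; (2|5)=-1, (4|5)=+1; (−1)^{0·2·2}·(-1)^2·(+1)^0 = +1.
v=∞: -493 < 0 and -29 < 0  ⇒  (a,b)_∞ = -1.
Ram(-493, -29) = {2, 17, 29, ∞}; no ℚ_2-point on the conic.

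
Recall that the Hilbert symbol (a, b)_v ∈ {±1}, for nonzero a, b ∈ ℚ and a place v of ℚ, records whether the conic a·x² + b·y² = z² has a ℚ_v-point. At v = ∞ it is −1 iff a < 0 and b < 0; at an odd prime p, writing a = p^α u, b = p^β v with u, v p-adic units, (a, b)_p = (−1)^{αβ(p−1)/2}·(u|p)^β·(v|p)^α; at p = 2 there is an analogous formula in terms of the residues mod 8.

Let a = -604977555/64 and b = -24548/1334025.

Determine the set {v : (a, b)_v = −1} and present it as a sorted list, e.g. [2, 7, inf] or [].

[5, inf]

(a, b) ≡ (-719355, -17) mod (ℚ^×)²; places V = {2, 3, 5, 7, 11, 13, 17, 19, 29, 31, ∞}.
(a,b)_3: α=1, u≡2; β=-2, v≡1 (mod 3); (2|3)=-1, (1|3)=+1; sign (−1)^0·-1^-2·+1^1 = +1.
(a,b)_∞: sgn(-719355)=−, sgn(-17)=−, so -1.
(a,b)_31: α=1, u≡28; β=0, v≡2 (mod 31); (28|31)=+1, (2|31)=+1; sign (−1)^0·+1^0·+1^1 = +1.
(a,b)_5: α=1, u≡1; β=-2, v≡2 (mod 5); (1|5)=+1, (2|5)=-1; sign (−1)^0·+1^-2·-1^1 = -1.
(a,b)_29: α=2, u≡8; β=0, v≡18 (mod 29); (8|29)=-1, (18|29)=-1; sign (−1)^0·-1^0·-1^2 = +1.
(a,b)_17: α=1, u≡4; β=1, v≡1 (mod 17); (4|17)=+1, (1|17)=+1; sign (−1)^0·+1^1·+1^1 = +1.
(a,b)_13: α=1, u≡11; β=0, v≡12 (mod 13); (11|13)=-1, (12|13)=+1; sign (−1)^0·-1^0·+1^1 = +1.
(a,b)_11: α=0, u≡3; β=-2, v≡5 (mod 11); (3|11)=+1, (5|11)=+1; sign (−1)^0·+1^-2·+1^0 = +1.
(a,b)_2: α=-6, β=2; u≡5, v≡7 (mod 8); ε(u)ε(v)=0·1, αω(v)=-6·0, βω(u)=2·1; sum ≡ 0  ⇒  +1.
(a,b)_19: α=0, u≡11; β=2, v≡10 (mod 19); (11|19)=+1, (10|19)=-1; sign (−1)^0·+1^2·-1^0 = +1.
(a,b)_7: α=1, u≡2; β=-2, v≡4 (mod 7); (2|7)=+1, (4|7)=+1; sign (−1)^0·+1^-2·+1^1 = +1.
|Ram(-719355, -17)| = 2, even; anisotropic at {5, ∞}.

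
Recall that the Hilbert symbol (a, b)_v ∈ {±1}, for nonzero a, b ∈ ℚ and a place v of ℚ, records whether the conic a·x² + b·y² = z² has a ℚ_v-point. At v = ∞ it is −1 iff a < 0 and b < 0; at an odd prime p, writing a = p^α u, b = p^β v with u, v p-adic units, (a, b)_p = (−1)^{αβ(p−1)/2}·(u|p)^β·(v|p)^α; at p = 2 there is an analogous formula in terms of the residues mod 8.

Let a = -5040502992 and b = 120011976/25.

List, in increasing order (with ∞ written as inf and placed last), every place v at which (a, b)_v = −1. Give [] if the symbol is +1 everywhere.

(a, b) ≡ (-79373, 68034) mod (ℚ^×)²; places V = {2, 3, 5, 7, 17, 23, 29, ∞}.
(a,b)_3: α=4, u≡1; β=3, v≡1 (mod 3); (1|3)=+1, (1|3)=+1; sign (−1)^0·+1^3·+1^4 = +1.
(a,b)_2: α=4, β=3; u≡3, v≡1 (mod 8); ε(u)ε(v)=1·0, αω(v)=4·0, βω(u)=3·1; sum ≡ 1  ⇒  -1.
(a,b)_17: α=1, u≡3; β=1, v≡5 (mod 17); (3|17)=-1, (5|17)=-1; sign (−1)^0·-1^1·-1^1 = +1.
(a,b)_23: α=1, u≡22; β=1, v≡20 (mod 23); (22|23)=-1, (20|23)=-1; sign (−1)^1·-1^1·-1^1 = -1.
(a,b)_∞: sgn(-79373)=−, sgn(68034)=+, so +1.
(a,b)_7: α=3, u≡1; β=2, v≡2 (mod 7); (1|7)=+1, (2|7)=+1; sign (−1)^0·+1^2·+1^3 = +1.
(a,b)_29: α=1, u≡8; β=1, v≡18 (mod 29); (8|29)=-1, (18|29)=-1; sign (−1)^0·-1^1·-1^1 = +1.
(a,b)_5: α=0, u≡3; β=-2, v≡1 (mod 5); (3|5)=-1, (1|5)=+1; sign (−1)^0·-1^-2·+1^0 = +1.
|Ram(-79373, 68034)| = 2, even; anisotropic at {2, 23}.

[2, 23]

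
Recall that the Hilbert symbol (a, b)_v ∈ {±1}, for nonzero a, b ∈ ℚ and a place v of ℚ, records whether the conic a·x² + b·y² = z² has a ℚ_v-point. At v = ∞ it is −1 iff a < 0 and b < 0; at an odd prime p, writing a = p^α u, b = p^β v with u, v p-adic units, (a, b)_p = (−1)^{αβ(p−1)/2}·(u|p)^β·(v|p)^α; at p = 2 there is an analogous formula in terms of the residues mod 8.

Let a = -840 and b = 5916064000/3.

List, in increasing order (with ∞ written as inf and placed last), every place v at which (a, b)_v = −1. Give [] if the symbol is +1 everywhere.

(a, b) ≡ (-210, 1155) mod (ℚ^×)²; places V = {2, 3, 5, 7, 11, ∞}.
(a,b)_7: α=1, u≡6; β=5, v≡4 (mod 7); (6|7)=-1, (4|7)=+1; sign (−1)^1·-1^5·+1^1 = +1.
(a,b)_2: α=3, β=8; u≡7, v≡3 (mod 8); ε(u)ε(v)=1·1, αω(v)=3·1, βω(u)=8·0; sum ≡ 0  ⇒  +1.
(a,b)_5: α=1, u≡2; β=3, v≡4 (mod 5); (2|5)=-1, (4|5)=+1; sign (−1)^0·-1^3·+1^1 = -1.
(a,b)_11: α=0, u≡7; β=1, v≡7 (mod 11); (7|11)=-1, (7|11)=-1; sign (−1)^0·-1^1·-1^0 = -1.
(a,b)_∞: sgn(-210)=−, sgn(1155)=+, so +1.
(a,b)_3: α=1, u≡2; β=-1, v≡1 (mod 3); (2|3)=-1, (1|3)=+1; sign (−1)^1·-1^-1·+1^1 = +1.
Ram(-210, 1155) = {5, 11}; no ℚ_5-point on the conic.

[5, 11]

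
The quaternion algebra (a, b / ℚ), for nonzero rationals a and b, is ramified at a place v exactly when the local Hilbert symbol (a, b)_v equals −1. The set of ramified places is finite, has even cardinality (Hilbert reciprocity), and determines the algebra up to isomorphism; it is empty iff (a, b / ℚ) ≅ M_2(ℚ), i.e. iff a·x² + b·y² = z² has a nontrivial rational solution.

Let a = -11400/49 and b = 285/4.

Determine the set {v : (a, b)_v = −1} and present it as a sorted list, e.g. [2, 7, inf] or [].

(a, b) ≡ (-114, 285) mod (ℚ^×)²; places V = {2, 3, 5, 7, 19, ∞}.
(a,b)_7: α=-2, u≡3; β=0, v≡3 (mod 7); (3|7)=-1, (3|7)=-1; sign (−1)^0·-1^0·-1^-2 = +1.
(a,b)_3: α=1, u≡1; β=1, v≡2 (mod 3); (1|3)=+1, (2|3)=-1; sign (−1)^1·+1^1·-1^1 = +1.
(a,b)_∞: sgn(-114)=−, sgn(285)=+, so +1.
(a,b)_19: α=1, u≡18; β=1, v≡18 (mod 19); (18|19)=-1, (18|19)=-1; sign (−1)^1·-1^1·-1^1 = -1.
(a,b)_2: α=3, β=-2; u≡7, v≡5 (mod 8); ε(u)ε(v)=1·0, αω(v)=3·1, βω(u)=-2·0; sum ≡ 1  ⇒  -1.
(a,b)_5: α=2, u≡1; β=1, v≡3 (mod 5); (1|5)=+1, (3|5)=-1; sign (−1)^0·+1^1·-1^2 = +1.
(-114, 285 / ℚ) ramifies at {2, 19}: a division algebra.

[2, 19]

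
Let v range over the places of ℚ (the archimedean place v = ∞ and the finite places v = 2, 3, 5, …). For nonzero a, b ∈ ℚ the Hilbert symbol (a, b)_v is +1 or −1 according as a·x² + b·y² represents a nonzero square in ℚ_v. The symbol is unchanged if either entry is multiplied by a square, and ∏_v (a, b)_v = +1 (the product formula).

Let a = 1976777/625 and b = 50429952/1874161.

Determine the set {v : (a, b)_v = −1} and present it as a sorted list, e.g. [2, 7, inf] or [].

[]

Mod squares: a ≡ 17, b ≡ 38. Check v ∈ {∞, 2, 3, 5, 11, 17, 19, 31, 37}.
v=31: a=31^2·(≡27), b=31^0·(≡7) mod 31; (27|31)=-1, (7|31)=+1; (−1)^{2·0·15}·(-1)^0·(+1)^2 = +1.
v=5: a=5^-4·(≡2), b=5^0·(≡2) mod 5; (2|5)=-1, (2|5)=-1; (−1)^{-4·0·2}·(-1)^0·(-1)^-4 = +1.
v=∞: 17 > 0 and 38 > 0  ⇒  (a,b)_∞ = +1.
v=2: v_2(a)=0, v_2(b)=15; units ≡ 1, 3 (mod 8); ε·ε+αω+βω = 0·1+0·1+15·0 ≡ 0  ⇒  (a,b)_2 = +1.
v=17: a=17^1·(≡4), b=17^0·(≡1) mod 17; (4|17)=+1, (1|17)=+1; (−1)^{1·0·8}·(+1)^0·(+1)^1 = +1.
v=19: a=19^0·(≡1), b=19^1·(≡3) mod 19; (1|19)=+1, (3|19)=-1; (−1)^{0·1·9}·(+1)^1·(-1)^0 = +1.
v=37: a=37^0·(≡24), b=37^-4·(≡25) mod 37; (24|37)=-1, (25|37)=+1; (−1)^{0·-4·18}·(-1)^-4·(+1)^0 = +1.
v=11: a=11^2·(≡10), b=11^0·(≡4) mod 11; (10|11)=-1, (4|11)=+1; (−1)^{2·0·5}·(-1)^0·(+1)^2 = +1.
v=3: a=3^0·(≡2), b=3^4·(≡2) mod 3; (2|3)=-1, (2|3)=-1; (−1)^{0·4·1}·(-1)^4·(-1)^0 = +1.
Every local symbol is +1, so the conic 17·x² + 38·y² = z² has ℚ_v-points for all v and hence a ℚ-point; (a, b / ℚ) ≅ M_2(ℚ).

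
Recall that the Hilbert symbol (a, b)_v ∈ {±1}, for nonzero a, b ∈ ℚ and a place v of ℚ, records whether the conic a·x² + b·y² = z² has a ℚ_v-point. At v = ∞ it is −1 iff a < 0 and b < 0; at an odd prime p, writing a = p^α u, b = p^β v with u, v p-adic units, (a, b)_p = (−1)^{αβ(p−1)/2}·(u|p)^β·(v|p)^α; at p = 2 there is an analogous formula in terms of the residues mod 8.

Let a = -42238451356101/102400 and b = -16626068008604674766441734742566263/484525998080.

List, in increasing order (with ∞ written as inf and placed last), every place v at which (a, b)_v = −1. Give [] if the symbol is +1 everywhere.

(a, b) ≡ (-4301, -19635) mod (ℚ^×)²; places V = {2, 3, 5, 7, 11, 13, 17, 19, 23, 31, ∞}.
(a,b)_19: α=0, u≡8; β=-2, v≡5 (mod 19); (8|19)=-1, (5|19)=+1; sign (−1)^0·-1^-2·+1^0 = +1.
(a,b)_3: α=4, u≡1; β=9, v≡1 (mod 3); (1|3)=+1, (1|3)=+1; sign (−1)^0·+1^9·+1^4 = +1.
(a,b)_31: α=0, u≡20; β=2, v≡16 (mod 31); (20|31)=+1, (16|31)=+1; sign (−1)^0·+1^2·+1^0 = +1.
(a,b)_13: α=2, u≡2; β=4, v≡11 (mod 13); (2|13)=-1, (11|13)=-1; sign (−1)^0·-1^4·-1^2 = +1.
(a,b)_7: α=2, u≡2; β=3, v≡2 (mod 7); (2|7)=+1, (2|7)=+1; sign (−1)^0·+1^3·+1^2 = +1.
(a,b)_11: α=5, u≡4; β=13, v≡8 (mod 11); (4|11)=+1, (8|11)=-1; sign (−1)^1·+1^13·-1^5 = +1.
(a,b)_∞: sgn(-4301)=−, sgn(-19635)=−, so -1.
(a,b)_2: α=-12, β=-28; u≡3, v≡5 (mod 8); ε(u)ε(v)=1·0, αω(v)=-12·1, βω(u)=-28·1; sum ≡ 0  ⇒  +1.
(a,b)_23: α=1, u≡21; β=2, v≡5 (mod 23); (21|23)=-1, (5|23)=-1; sign (−1)^0·-1^2·-1^1 = -1.
(a,b)_17: α=1, u≡8; β=3, v≡13 (mod 17); (8|17)=+1, (13|17)=+1; sign (−1)^0·+1^3·+1^1 = +1.
(a,b)_5: α=-2, u≡4; β=-1, v≡2 (mod 5); (4|5)=+1, (2|5)=-1; sign (−1)^0·+1^-1·-1^-2 = +1.
|Ram(-4301, -19635)| = 2, even; anisotropic at {23, ∞}.

[23, inf]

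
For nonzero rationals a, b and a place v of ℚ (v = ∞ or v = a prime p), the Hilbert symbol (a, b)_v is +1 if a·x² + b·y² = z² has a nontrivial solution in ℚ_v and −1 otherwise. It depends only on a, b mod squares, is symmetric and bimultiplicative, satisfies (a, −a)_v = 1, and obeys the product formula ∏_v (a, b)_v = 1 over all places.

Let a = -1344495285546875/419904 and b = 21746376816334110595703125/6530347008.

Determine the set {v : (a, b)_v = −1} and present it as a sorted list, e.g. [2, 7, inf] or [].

Mod squares: a ≡ -11, b ≡ 399. Check v ∈ {∞, 2, 3, 5, 7, 11, 19}.
v=5: a=5^8·(≡1), b=5^12·(≡4) mod 5; (1|5)=+1, (4|5)=+1; (−1)^{8·12·2}·(+1)^12·(+1)^8 = +1.
v=∞: -11 < 0 and 399 > 0  ⇒  (a,b)_∞ = +1.
v=7: a=7^4·(≡5), b=7^7·(≡1) mod 7; (5|7)=-1, (1|7)=+1; (−1)^{4·7·3}·(-1)^7·(+1)^4 = -1.
v=19: a=19^4·(≡18), b=19^7·(≡13) mod 19; (18|19)=-1, (13|19)=-1; (−1)^{4·7·9}·(-1)^7·(-1)^4 = -1.
v=11: a=11^1·(≡7), b=11^2·(≡4) mod 11; (7|11)=-1, (4|11)=+1; (−1)^{1·2·5}·(-1)^2·(+1)^1 = +1.
v=3: a=3^-8·(≡1), b=3^-13·(≡1) mod 3; (1|3)=+1, (1|3)=+1; (−1)^{-8·-13·1}·(+1)^-13·(+1)^-8 = +1.
v=2: v_2(a)=-6, v_2(b)=-12; units ≡ 5, 7 (mod 8); ε·ε+αω+βω = 0·1+-6·0+-12·1 ≡ 0  ⇒  (a,b)_2 = +1.
Ram(-11, 399) = {7, 19}; no ℚ_7-point on the conic.

[7, 19]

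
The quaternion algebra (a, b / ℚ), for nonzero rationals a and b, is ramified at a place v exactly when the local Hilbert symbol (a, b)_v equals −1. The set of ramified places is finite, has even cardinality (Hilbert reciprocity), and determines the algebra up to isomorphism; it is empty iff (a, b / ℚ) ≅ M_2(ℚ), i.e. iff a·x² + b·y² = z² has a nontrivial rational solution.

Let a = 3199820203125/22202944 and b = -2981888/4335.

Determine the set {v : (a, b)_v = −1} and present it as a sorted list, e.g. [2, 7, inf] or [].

(a, b) ≡ (13, -2730) mod (ℚ^×)²; places V = {2, 3, 5, 7, 13, 17, 19, 31, ∞}.
(a,b)_3: α=8, u≡1; β=-1, v≡2 (mod 3); (1|3)=+1, (2|3)=-1; sign (−1)^0·+1^-1·-1^8 = +1.
(a,b)_2: α=-6, β=15; u≡5, v≡3 (mod 8); ε(u)ε(v)=0·1, αω(v)=-6·1, βω(u)=15·1; sum ≡ 1  ⇒  -1.
(a,b)_17: α=0, u≡13; β=-2, v≡10 (mod 17); (13|17)=+1, (10|17)=-1; sign (−1)^0·+1^-2·-1^0 = +1.
(a,b)_7: α=4, u≡5; β=1, v≡4 (mod 7); (5|7)=-1, (4|7)=+1; sign (−1)^0·-1^1·+1^4 = -1.
(a,b)_5: α=6, u≡2; β=-1, v≡1 (mod 5); (2|5)=-1, (1|5)=+1; sign (−1)^0·-1^-1·+1^6 = -1.
(a,b)_13: α=1, u≡1; β=1, v≡8 (mod 13); (1|13)=+1, (8|13)=-1; sign (−1)^0·+1^1·-1^1 = -1.
(a,b)_19: α=-2, u≡3; β=0, v≡16 (mod 19); (3|19)=-1, (16|19)=+1; sign (−1)^0·-1^0·+1^-2 = +1.
(a,b)_31: α=-2, u≡29; β=0, v≡12 (mod 31); (29|31)=-1, (12|31)=-1; sign (−1)^0·-1^0·-1^-2 = +1.
(a,b)_∞: sgn(13)=+, sgn(-2730)=−, so +1.
|Ram(13, -2730)| = 4, even; anisotropic at {2, 5, 7, 13}.

[2, 5, 7, 13]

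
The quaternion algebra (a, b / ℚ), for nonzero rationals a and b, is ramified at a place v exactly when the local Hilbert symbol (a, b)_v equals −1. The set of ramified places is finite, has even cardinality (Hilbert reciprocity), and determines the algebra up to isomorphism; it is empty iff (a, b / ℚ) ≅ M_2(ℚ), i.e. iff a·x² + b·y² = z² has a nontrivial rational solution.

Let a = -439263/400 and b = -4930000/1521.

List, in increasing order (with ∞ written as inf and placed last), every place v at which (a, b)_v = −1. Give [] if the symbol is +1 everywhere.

[11, 17, 29, inf]

Mod squares: a ≡ -5423, b ≡ -493. Check v ∈ {∞, 2, 3, 5, 11, 13, 17, 29}.
v=3: a=3^4·(≡1), b=3^-2·(≡2) mod 3; (1|3)=+1, (2|3)=-1; (−1)^{4·-2·1}·(+1)^-2·(-1)^4 = +1.
v=2: v_2(a)=-4, v_2(b)=4; units ≡ 1, 3 (mod 8); ε·ε+αω+βω = 0·1+-4·1+4·0 ≡ 0  ⇒  (a,b)_2 = +1.
v=29: a=29^1·(≡16), b=29^1·(≡11) mod 29; (16|29)=+1, (11|29)=-1; (−1)^{1·1·14}·(+1)^1·(-1)^1 = -1.
v=17: a=17^1·(≡2), b=17^1·(≡11) mod 17; (2|17)=+1, (11|17)=-1; (−1)^{1·1·8}·(+1)^1·(-1)^1 = -1.
v=11: a=11^1·(≡2), b=11^0·(≡8) mod 11; (2|11)=-1, (8|11)=-1; (−1)^{1·0·5}·(-1)^0·(-1)^1 = -1.
v=∞: -5423 < 0 and -493 < 0  ⇒  (a,b)_∞ = -1.
v=5: a=5^-2·(≡2), b=5^4·(≡2) mod 5; (2|5)=-1, (2|5)=-1; (−1)^{-2·4·2}·(-1)^4·(-1)^-2 = +1.
v=13: a=13^0·(≡2), b=13^-2·(≡9) mod 13; (2|13)=-1, (9|13)=+1; (−1)^{0·-2·6}·(-1)^-2·(+1)^0 = +1.
|Ram(-5423, -493)| = 4, even; anisotropic at {11, 17, 29, ∞}.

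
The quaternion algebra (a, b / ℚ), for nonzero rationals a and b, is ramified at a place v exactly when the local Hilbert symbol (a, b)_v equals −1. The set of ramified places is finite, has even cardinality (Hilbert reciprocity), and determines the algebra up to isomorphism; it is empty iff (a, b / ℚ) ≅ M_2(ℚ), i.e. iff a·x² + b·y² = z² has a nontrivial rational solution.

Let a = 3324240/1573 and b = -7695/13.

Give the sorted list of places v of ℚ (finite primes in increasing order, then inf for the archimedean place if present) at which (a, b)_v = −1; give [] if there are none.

Mod squares: a ≡ 3705, b ≡ -1235. Check v ∈ {∞, 2, 3, 5, 11, 13, 19}.
v=∞: 3705 > 0 and -1235 < 0  ⇒  (a,b)_∞ = +1.
v=3: a=3^7·(≡2), b=3^4·(≡1) mod 3; (2|3)=-1, (1|3)=+1; (−1)^{7·4·1}·(-1)^4·(+1)^7 = +1.
v=11: a=11^-2·(≡9), b=11^0·(≡8) mod 11; (9|11)=+1, (8|11)=-1; (−1)^{-2·0·5}·(+1)^0·(-1)^-2 = +1.
v=13: a=13^-1·(≡9), b=13^-1·(≡1) mod 13; (9|13)=+1, (1|13)=+1; (−1)^{-1·-1·6}·(+1)^-1·(+1)^-1 = +1.
v=5: a=5^1·(≡1), b=5^1·(≡2) mod 5; (1|5)=+1, (2|5)=-1; (−1)^{1·1·2}·(+1)^1·(-1)^1 = -1.
v=2: v_2(a)=4, v_2(b)=0; units ≡ 1, 5 (mod 8); ε·ε+αω+βω = 0·0+4·1+0·0 ≡ 0  ⇒  (a,b)_2 = +1.
v=19: a=19^1·(≡17), b=19^1·(≡1) mod 19; (17|19)=+1, (1|19)=+1; (−1)^{1·1·9}·(+1)^1·(+1)^1 = -1.
Ram(3705, -1235) = {5, 19}; no ℚ_5-point on the conic.

[5, 19]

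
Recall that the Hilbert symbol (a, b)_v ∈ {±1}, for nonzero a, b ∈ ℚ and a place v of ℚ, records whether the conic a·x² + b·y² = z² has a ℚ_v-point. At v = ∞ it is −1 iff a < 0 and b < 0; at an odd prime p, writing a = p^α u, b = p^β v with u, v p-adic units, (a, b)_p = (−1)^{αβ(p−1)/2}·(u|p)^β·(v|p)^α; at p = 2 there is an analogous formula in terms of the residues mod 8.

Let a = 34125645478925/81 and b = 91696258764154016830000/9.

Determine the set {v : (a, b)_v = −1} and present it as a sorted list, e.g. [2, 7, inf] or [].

[7, 11, 13, 23]

(a, b) ≡ (79373, 4147) mod (ℚ^×)²; places V = {2, 3, 5, 7, 11, 13, 17, 23, 29, ∞}.
(a,b)_2: α=0, β=4; u≡5, v≡3 (mod 8); ε(u)ε(v)=0·1, αω(v)=0·1, βω(u)=4·1; sum ≡ 0  ⇒  +1.
(a,b)_5: α=2, u≡2; β=4, v≡2 (mod 5); (2|5)=-1, (2|5)=-1; sign (−1)^0·-1^4·-1^2 = +1.
(a,b)_3: α=-4, u≡2; β=-2, v≡1 (mod 3); (2|3)=-1, (1|3)=+1; sign (−1)^0·-1^-2·+1^-4 = +1.
(a,b)_29: α=3, u≡10; β=5, v≡14 (mod 29); (10|29)=-1, (14|29)=-1; sign (−1)^0·-1^5·-1^3 = +1.
(a,b)_11: α=2, u≡10; β=3, v≡1 (mod 11); (10|11)=-1, (1|11)=+1; sign (−1)^0·-1^3·+1^2 = -1.
(a,b)_7: α=1, u≡5; β=0, v≡5 (mod 7); (5|7)=-1, (5|7)=-1; sign (−1)^0·-1^0·-1^1 = -1.
(a,b)_13: α=2, u≡8; β=3, v≡2 (mod 13); (8|13)=-1, (2|13)=-1; sign (−1)^0·-1^3·-1^2 = -1.
(a,b)_∞: sgn(79373)=+, sgn(4147)=+, so +1.
(a,b)_23: α=1, u≡12; β=2, v≡14 (mod 23); (12|23)=+1, (14|23)=-1; sign (−1)^0·+1^2·-1^1 = -1.
(a,b)_17: α=1, u≡12; β=2, v≡8 (mod 17); (12|17)=-1, (8|17)=+1; sign (−1)^0·-1^2·+1^1 = +1.
(79373, 4147 / ℚ) ramifies at {7, 11, 13, 23}: a division algebra.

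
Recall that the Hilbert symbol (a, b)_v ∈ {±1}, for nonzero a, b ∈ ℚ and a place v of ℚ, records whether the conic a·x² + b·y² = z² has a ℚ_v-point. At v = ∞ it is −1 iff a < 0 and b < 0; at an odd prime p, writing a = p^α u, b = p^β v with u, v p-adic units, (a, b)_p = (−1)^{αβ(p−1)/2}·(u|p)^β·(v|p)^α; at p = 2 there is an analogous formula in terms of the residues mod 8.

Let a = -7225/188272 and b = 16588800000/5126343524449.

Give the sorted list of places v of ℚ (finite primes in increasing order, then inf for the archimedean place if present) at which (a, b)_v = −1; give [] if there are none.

[5, 7]

Mod squares: a ≡ -7, b ≡ 5. Check v ∈ {∞, 2, 3, 5, 7, 17, 23, 41}.
v=∞: -7 < 0 and 5 > 0  ⇒  (a,b)_∞ = +1.
v=23: a=23^0·(≡12), b=23^-2·(≡21) mod 23; (12|23)=+1, (21|23)=-1; (−1)^{0·-2·11}·(+1)^-2·(-1)^0 = +1.
v=3: a=3^0·(≡2), b=3^4·(≡2) mod 3; (2|3)=-1, (2|3)=-1; (−1)^{0·4·1}·(-1)^4·(-1)^0 = +1.
v=7: a=7^-1·(≡3), b=7^-8·(≡6) mod 7; (3|7)=-1, (6|7)=-1; (−1)^{-1·-8·3}·(-1)^-8·(-1)^-1 = -1.
v=17: a=17^2·(≡14), b=17^0·(≡3) mod 17; (14|17)=-1, (3|17)=-1; (−1)^{2·0·8}·(-1)^0·(-1)^2 = +1.
v=41: a=41^-2·(≡12), b=41^-2·(≡36) mod 41; (12|41)=-1, (36|41)=+1; (−1)^{-2·-2·20}·(-1)^-2·(+1)^-2 = +1.
v=2: v_2(a)=-4, v_2(b)=16; units ≡ 1, 5 (mod 8); ε·ε+αω+βω = 0·0+-4·1+16·0 ≡ 0  ⇒  (a,b)_2 = +1.
v=5: a=5^2·(≡3), b=5^5·(≡4) mod 5; (3|5)=-1, (4|5)=+1; (−1)^{2·5·2}·(-1)^5·(+1)^2 = -1.
|Ram(-7, 5)| = 2, even; anisotropic at {5, 7}.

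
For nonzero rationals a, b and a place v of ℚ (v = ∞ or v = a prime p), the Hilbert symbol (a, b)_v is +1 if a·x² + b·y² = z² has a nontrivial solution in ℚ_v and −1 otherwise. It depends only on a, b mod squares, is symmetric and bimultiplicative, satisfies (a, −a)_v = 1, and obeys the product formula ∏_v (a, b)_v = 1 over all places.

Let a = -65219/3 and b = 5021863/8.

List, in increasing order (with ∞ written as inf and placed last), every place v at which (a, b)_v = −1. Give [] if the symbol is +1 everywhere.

[2, 3]

(a, b) ≡ (-33, 14) mod (ℚ^×)²; places V = {2, 3, 7, 11, ∞}.
(a,b)_3: α=-1, u≡1; β=0, v≡2 (mod 3); (1|3)=+1, (2|3)=-1; sign (−1)^0·+1^0·-1^-1 = -1.
(a,b)_2: α=0, β=-3; u≡7, v≡7 (mod 8); ε(u)ε(v)=1·1, αω(v)=0·0, βω(u)=-3·0; sum ≡ 1  ⇒  -1.
(a,b)_7: α=2, u≡2; β=3, v≡4 (mod 7); (2|7)=+1, (4|7)=+1; sign (−1)^0·+1^3·+1^2 = +1.
(a,b)_∞: sgn(-33)=−, sgn(14)=+, so +1.
(a,b)_11: α=3, u≡2; β=4, v≡3 (mod 11); (2|11)=-1, (3|11)=+1; sign (−1)^0·-1^4·+1^3 = +1.
(-33, 14 / ℚ) ramifies at {2, 3}: a division algebra.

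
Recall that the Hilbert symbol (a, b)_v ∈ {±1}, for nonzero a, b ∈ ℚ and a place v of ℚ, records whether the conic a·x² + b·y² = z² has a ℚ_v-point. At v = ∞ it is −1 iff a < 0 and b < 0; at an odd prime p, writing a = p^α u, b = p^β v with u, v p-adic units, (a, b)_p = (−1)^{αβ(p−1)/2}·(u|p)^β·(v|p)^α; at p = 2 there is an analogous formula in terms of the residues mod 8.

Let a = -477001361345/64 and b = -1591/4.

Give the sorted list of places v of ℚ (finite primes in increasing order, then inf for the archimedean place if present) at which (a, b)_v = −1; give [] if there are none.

Mod squares: a ≡ -414305, b ≡ -1591. Check v ∈ {∞, 2, 5, 29, 37, 41, 43, 47}.
v=41: a=41^1·(≡13), b=41^0·(≡2) mod 41; (13|41)=-1, (2|41)=+1; (−1)^{1·0·20}·(-1)^0·(+1)^1 = +1.
v=5: a=5^1·(≡4), b=5^0·(≡1) mod 5; (4|5)=+1, (1|5)=+1; (−1)^{1·0·2}·(+1)^0·(+1)^1 = +1.
v=∞: -414305 < 0 and -1591 < 0  ⇒  (a,b)_∞ = -1.
v=43: a=43^1·(≡24), b=43^1·(≡23) mod 43; (24|43)=+1, (23|43)=+1; (−1)^{1·1·21}·(+1)^1·(+1)^1 = -1.
v=37: a=37^2·(≡21), b=37^1·(≡17) mod 37; (21|37)=+1, (17|37)=-1; (−1)^{2·1·18}·(+1)^1·(-1)^2 = +1.
v=2: v_2(a)=-6, v_2(b)=-2; units ≡ 7, 1 (mod 8); ε·ε+αω+βω = 1·0+-6·0+-2·0 ≡ 0  ⇒  (a,b)_2 = +1.
v=29: a=29^2·(≡18), b=29^0·(≡1) mod 29; (18|29)=-1, (1|29)=+1; (−1)^{2·0·14}·(-1)^0·(+1)^2 = +1.
v=47: a=47^1·(≡21), b=47^0·(≡37) mod 47; (21|47)=+1, (37|47)=+1; (−1)^{1·0·23}·(+1)^0·(+1)^1 = +1.
(-414305, -1591 / ℚ) ramifies at {43, ∞}: a division algebra.

[43, inf]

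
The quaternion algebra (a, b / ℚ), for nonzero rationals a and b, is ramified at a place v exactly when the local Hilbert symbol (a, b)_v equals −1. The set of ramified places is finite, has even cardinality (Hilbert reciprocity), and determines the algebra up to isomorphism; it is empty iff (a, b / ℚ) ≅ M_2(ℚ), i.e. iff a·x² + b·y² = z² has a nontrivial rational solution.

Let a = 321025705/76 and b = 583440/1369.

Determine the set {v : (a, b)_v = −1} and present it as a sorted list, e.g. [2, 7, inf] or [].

[5, 11]

(a, b) ≡ (20995, 36465) mod (ℚ^×)²; places V = {2, 3, 5, 7, 11, 13, 17, 19, 37, ∞}.
(a,b)_13: α=1, u≡4; β=1, v≡1 (mod 13); (4|13)=+1, (1|13)=+1; sign (−1)^0·+1^1·+1^1 = +1.
(a,b)_17: α=1, u≡14; β=1, v≡11 (mod 17); (14|17)=-1, (11|17)=-1; sign (−1)^0·-1^1·-1^1 = +1.
(a,b)_3: α=0, u≡1; β=1, v≡2 (mod 3); (1|3)=+1, (2|3)=-1; sign (−1)^0·+1^1·-1^0 = +1.
(a,b)_19: α=-1, u≡13; β=0, v≡7 (mod 19); (13|19)=-1, (7|19)=+1; sign (−1)^0·-1^0·+1^-1 = +1.
(a,b)_5: α=1, u≡1; β=1, v≡2 (mod 5); (1|5)=+1, (2|5)=-1; sign (−1)^0·+1^1·-1^1 = -1.
(a,b)_2: α=-2, β=4; u≡3, v≡1 (mod 8); ε(u)ε(v)=1·0, αω(v)=-2·0, βω(u)=4·1; sum ≡ 0  ⇒  +1.
(a,b)_37: α=0, u≡26; β=-2, v≡24 (mod 37); (26|37)=+1, (24|37)=-1; sign (−1)^0·+1^-2·-1^0 = +1.
(a,b)_7: α=4, u≡2; β=0, v≡1 (mod 7); (2|7)=+1, (1|7)=+1; sign (−1)^0·+1^0·+1^4 = +1.
(a,b)_11: α=2, u≡7; β=1, v≡4 (mod 11); (7|11)=-1, (4|11)=+1; sign (−1)^0·-1^1·+1^2 = -1.
(a,b)_∞: sgn(20995)=+, sgn(36465)=+, so +1.
|Ram(20995, 36465)| = 2, even; anisotropic at {5, 11}.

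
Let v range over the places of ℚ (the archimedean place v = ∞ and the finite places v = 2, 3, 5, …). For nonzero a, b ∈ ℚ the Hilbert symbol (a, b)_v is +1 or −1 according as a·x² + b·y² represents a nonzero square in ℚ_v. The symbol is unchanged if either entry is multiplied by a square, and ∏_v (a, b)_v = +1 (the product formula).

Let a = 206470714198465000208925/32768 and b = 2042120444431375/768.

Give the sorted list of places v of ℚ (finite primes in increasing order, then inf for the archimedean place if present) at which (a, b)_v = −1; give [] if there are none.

[2, 11, 17, 19]

(a, b) ≡ (149226, 165) mod (ℚ^×)²; places V = {2, 3, 5, 7, 11, 13, 17, 19, ∞}.
(a,b)_13: α=2, u≡1; β=0, v≡9 (mod 13); (1|13)=+1, (9|13)=+1; sign (−1)^0·+1^0·+1^2 = +1.
(a,b)_19: α=3, u≡7; β=2, v≡15 (mod 19); (7|19)=+1, (15|19)=-1; sign (−1)^0·+1^2·-1^3 = -1.
(a,b)_3: α=3, u≡2; β=-1, v≡1 (mod 3); (2|3)=-1, (1|3)=+1; sign (−1)^1·-1^-1·+1^3 = +1.
(a,b)_17: α=3, u≡5; β=2, v≡3 (mod 17); (5|17)=-1, (3|17)=-1; sign (−1)^0·-1^2·-1^3 = -1.
(a,b)_∞: sgn(149226)=+, sgn(165)=+, so +1.
(a,b)_5: α=2, u≡4; β=3, v≡2 (mod 5); (4|5)=+1, (2|5)=-1; sign (−1)^0·+1^3·-1^2 = +1.
(a,b)_11: α=3, u≡3; β=3, v≡4 (mod 11); (3|11)=+1, (4|11)=+1; sign (−1)^1·+1^3·+1^3 = -1.
(a,b)_2: α=-15, β=-8; u≡5, v≡5 (mod 8); ε(u)ε(v)=0·0, αω(v)=-15·1, βω(u)=-8·1; sum ≡ 1  ⇒  -1.
(a,b)_7: α=9, u≡3; β=6, v≡4 (mod 7); (3|7)=-1, (4|7)=+1; sign (−1)^0·-1^6·+1^9 = +1.
(149226, 165 / ℚ) ramifies at {2, 11, 17, 19}: a division algebra.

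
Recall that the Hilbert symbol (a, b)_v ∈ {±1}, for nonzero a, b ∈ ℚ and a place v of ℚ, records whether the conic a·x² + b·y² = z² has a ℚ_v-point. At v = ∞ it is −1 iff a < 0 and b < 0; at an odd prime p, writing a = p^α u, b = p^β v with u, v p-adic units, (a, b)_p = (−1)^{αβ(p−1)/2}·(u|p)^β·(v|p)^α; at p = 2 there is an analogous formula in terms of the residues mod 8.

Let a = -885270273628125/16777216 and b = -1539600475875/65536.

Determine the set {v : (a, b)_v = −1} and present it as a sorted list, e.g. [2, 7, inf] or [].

Mod squares: a ≡ -451605, b ≡ -19635. Check v ∈ {∞, 2, 3, 5, 7, 11, 17, 23}.
v=17: a=17^1·(≡5), b=17^1·(≡4) mod 17; (5|17)=-1, (4|17)=+1; (−1)^{1·1·8}·(-1)^1·(+1)^1 = -1.
v=7: a=7^3·(≡1), b=7^3·(≡4) mod 7; (1|7)=+1, (4|7)=+1; (−1)^{3·3·3}·(+1)^3·(+1)^3 = -1.
v=3: a=3^1·(≡2), b=3^1·(≡1) mod 3; (2|3)=-1, (1|3)=+1; (−1)^{1·1·1}·(-1)^1·(+1)^1 = +1.
v=∞: -451605 < 0 and -19635 < 0  ⇒  (a,b)_∞ = -1.
v=11: a=11^3·(≡6), b=11^3·(≡6) mod 11; (6|11)=-1, (6|11)=-1; (−1)^{3·3·5}·(-1)^3·(-1)^3 = -1.
v=5: a=5^5·(≡4), b=5^3·(≡3) mod 5; (4|5)=+1, (3|5)=-1; (−1)^{5·3·2}·(+1)^3·(-1)^5 = -1.
v=23: a=23^3·(≡11), b=23^2·(≡5) mod 23; (11|23)=-1, (5|23)=-1; (−1)^{3·2·11}·(-1)^2·(-1)^3 = -1.
v=2: v_2(a)=-24, v_2(b)=-16; units ≡ 3, 5 (mod 8); ε·ε+αω+βω = 1·0+-24·1+-16·1 ≡ 0  ⇒  (a,b)_2 = +1.
|Ram(-451605, -19635)| = 6, even; anisotropic at {5, 7, 11, 17, 23, ∞}.

[5, 7, 11, 17, 23, inf]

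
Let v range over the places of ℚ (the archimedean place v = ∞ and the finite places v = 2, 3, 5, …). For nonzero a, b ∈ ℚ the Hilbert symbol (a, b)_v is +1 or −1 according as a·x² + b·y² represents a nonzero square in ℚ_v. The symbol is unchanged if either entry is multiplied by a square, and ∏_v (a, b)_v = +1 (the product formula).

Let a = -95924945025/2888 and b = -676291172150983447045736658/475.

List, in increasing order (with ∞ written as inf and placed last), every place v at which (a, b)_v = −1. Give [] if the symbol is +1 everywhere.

Mod squares: a ≡ -17458, b ≡ -13599782. Check v ∈ {∞, 2, 3, 5, 7, 13, 17, 19, 29, 41, 43}.
v=3: a=3^2·(≡2), b=3^16·(≡1) mod 3; (2|3)=-1, (1|3)=+1; (−1)^{2·16·1}·(-1)^16·(+1)^2 = +1.
v=7: a=7^1·(≡3), b=7^1·(≡3) mod 7; (3|7)=-1, (3|7)=-1; (−1)^{1·1·3}·(-1)^1·(-1)^1 = -1.
v=5: a=5^2·(≡3), b=5^-2·(≡3) mod 5; (3|5)=-1, (3|5)=-1; (−1)^{2·-2·2}·(-1)^-2·(-1)^2 = +1.
v=13: a=13^2·(≡3), b=13^2·(≡4) mod 13; (3|13)=+1, (4|13)=+1; (−1)^{2·2·6}·(+1)^2·(+1)^2 = +1.
v=43: a=43^1·(≡9), b=43^3·(≡8) mod 43; (9|43)=+1, (8|43)=-1; (−1)^{1·3·21}·(+1)^3·(-1)^1 = +1.
v=2: v_2(a)=-3, v_2(b)=1; units ≡ 7, 5 (mod 8); ε·ε+αω+βω = 1·0+-3·1+1·0 ≡ 1  ⇒  (a,b)_2 = -1.
v=17: a=17^2·(≡1), b=17^4·(≡14) mod 17; (1|17)=+1, (14|17)=-1; (−1)^{2·4·8}·(+1)^4·(-1)^2 = +1.
v=29: a=29^1·(≡9), b=29^3·(≡20) mod 29; (9|29)=+1, (20|29)=+1; (−1)^{1·3·14}·(+1)^3·(+1)^1 = +1.
v=19: a=19^-2·(≡14), b=19^-1·(≡11) mod 19; (14|19)=-1, (11|19)=+1; (−1)^{-2·-1·9}·(-1)^-1·(+1)^-2 = -1.
v=∞: -17458 < 0 and -13599782 < 0  ⇒  (a,b)_∞ = -1.
v=41: a=41^0·(≡8), b=41^1·(≡27) mod 41; (8|41)=+1, (27|41)=-1; (−1)^{0·1·20}·(+1)^1·(-1)^0 = +1.
(-17458, -13599782 / ℚ) ramifies at {2, 7, 19, ∞}: a division algebra.

[2, 7, 19, inf]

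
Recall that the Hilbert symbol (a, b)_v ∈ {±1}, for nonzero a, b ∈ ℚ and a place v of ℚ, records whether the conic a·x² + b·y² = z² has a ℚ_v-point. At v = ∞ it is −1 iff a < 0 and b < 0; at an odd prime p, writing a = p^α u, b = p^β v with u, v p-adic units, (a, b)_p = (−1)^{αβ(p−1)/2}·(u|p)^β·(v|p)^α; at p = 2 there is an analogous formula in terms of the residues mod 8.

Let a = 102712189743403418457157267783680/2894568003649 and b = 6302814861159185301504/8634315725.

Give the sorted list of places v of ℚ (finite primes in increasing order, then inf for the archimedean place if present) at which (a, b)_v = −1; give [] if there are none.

[3, 13, 19, 23]

Mod squares: a ≡ 8970, b ≡ 551. Check v ∈ {∞, 2, 3, 5, 7, 11, 13, 17, 19, 23, 29}.
v=19: a=19^4·(≡3), b=19^3·(≡10) mod 19; (3|19)=-1, (10|19)=-1; (−1)^{4·3·9}·(-1)^3·(-1)^4 = -1.
v=2: v_2(a)=15, v_2(b)=14; units ≡ 5, 7 (mod 8); ε·ε+αω+βω = 0·1+15·0+14·1 ≡ 0  ⇒  (a,b)_2 = +1.
v=∞: 8970 > 0 and 551 > 0  ⇒  (a,b)_∞ = +1.
v=7: a=7^-2·(≡5), b=7^-2·(≡5) mod 7; (5|7)=-1, (5|7)=-1; (−1)^{-2·-2·3}·(-1)^-2·(-1)^-2 = +1.
v=13: a=13^3·(≡9), b=13^2·(≡5) mod 13; (9|13)=+1, (5|13)=-1; (−1)^{3·2·6}·(+1)^2·(-1)^3 = -1.
v=11: a=11^8·(≡5), b=11^4·(≡9) mod 11; (5|11)=+1, (9|11)=+1; (−1)^{8·4·5}·(+1)^4·(+1)^8 = +1.
v=5: a=5^1·(≡4), b=5^-2·(≡1) mod 5; (4|5)=+1, (1|5)=+1; (−1)^{1·-2·2}·(+1)^-2·(+1)^1 = +1.
v=3: a=3^1·(≡2), b=3^4·(≡2) mod 3; (2|3)=-1, (2|3)=-1; (−1)^{1·4·1}·(-1)^4·(-1)^1 = -1.
v=29: a=29^-4·(≡1), b=29^-3·(≡15) mod 29; (1|29)=+1, (15|29)=-1; (−1)^{-4·-3·14}·(+1)^-3·(-1)^-4 = +1.
v=17: a=17^-4·(≡10), b=17^-2·(≡7) mod 17; (10|17)=-1, (7|17)=-1; (−1)^{-4·-2·8}·(-1)^-2·(-1)^-4 = +1.
v=23: a=23^7·(≡15), b=23^4·(≡20) mod 23; (15|23)=-1, (20|23)=-1; (−1)^{7·4·11}·(-1)^4·(-1)^7 = -1.
Ram(8970, 551) = {3, 13, 19, 23}; no ℚ_3-point on the conic.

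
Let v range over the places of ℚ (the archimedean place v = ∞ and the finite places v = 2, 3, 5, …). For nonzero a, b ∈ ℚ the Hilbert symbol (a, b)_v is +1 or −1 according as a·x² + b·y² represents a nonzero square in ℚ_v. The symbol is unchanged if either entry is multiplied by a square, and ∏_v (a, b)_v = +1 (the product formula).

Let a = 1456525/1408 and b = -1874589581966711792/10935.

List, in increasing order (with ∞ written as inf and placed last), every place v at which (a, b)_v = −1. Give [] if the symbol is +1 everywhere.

Mod squares: a ≡ 26158, b ≡ -165945. Check v ∈ {∞, 2, 3, 5, 7, 11, 13, 17, 23, 29, 37, 41}.
v=37: a=37^0·(≡10), b=37^1·(≡14) mod 37; (10|37)=+1, (14|37)=-1; (−1)^{0·1·18}·(+1)^1·(-1)^0 = +1.
v=7: a=7^2·(≡3), b=7^2·(≡1) mod 7; (3|7)=-1, (1|7)=+1; (−1)^{2·2·3}·(-1)^2·(+1)^2 = +1.
v=23: a=23^0·(≡10), b=23^3·(≡11) mod 23; (10|23)=-1, (11|23)=-1; (−1)^{0·3·11}·(-1)^3·(-1)^0 = -1.
v=3: a=3^0·(≡1), b=3^-7·(≡2) mod 3; (1|3)=+1, (2|3)=-1; (−1)^{0·-7·1}·(+1)^-7·(-1)^0 = +1.
v=5: a=5^2·(≡2), b=5^-1·(≡4) mod 5; (2|5)=-1, (4|5)=+1; (−1)^{2·-1·2}·(-1)^-1·(+1)^2 = -1.
v=41: a=41^1·(≡16), b=41^2·(≡39) mod 41; (16|41)=+1, (39|41)=+1; (−1)^{1·2·20}·(+1)^2·(+1)^1 = +1.
v=11: a=11^-1·(≡10), b=11^0·(≡5) mod 11; (10|11)=-1, (5|11)=+1; (−1)^{-1·0·5}·(-1)^0·(+1)^-1 = +1.
v=∞: 26158 > 0 and -165945 < 0  ⇒  (a,b)_∞ = +1.
v=29: a=29^1·(≡27), b=29^2·(≡9) mod 29; (27|29)=-1, (9|29)=+1; (−1)^{1·2·14}·(-1)^2·(+1)^1 = +1.
v=2: v_2(a)=-7, v_2(b)=4; units ≡ 7, 7 (mod 8); ε·ε+αω+βω = 1·1+-7·0+4·0 ≡ 1  ⇒  (a,b)_2 = -1.
v=17: a=17^0·(≡6), b=17^2·(≡4) mod 17; (6|17)=-1, (4|17)=+1; (−1)^{0·2·8}·(-1)^2·(+1)^0 = +1.
v=13: a=13^0·(≡11), b=13^1·(≡10) mod 13; (11|13)=-1, (10|13)=+1; (−1)^{0·1·6}·(-1)^1·(+1)^0 = -1.
Ram(26158, -165945) = {2, 5, 13, 23}; no ℚ_2-point on the conic.

[2, 5, 13, 23]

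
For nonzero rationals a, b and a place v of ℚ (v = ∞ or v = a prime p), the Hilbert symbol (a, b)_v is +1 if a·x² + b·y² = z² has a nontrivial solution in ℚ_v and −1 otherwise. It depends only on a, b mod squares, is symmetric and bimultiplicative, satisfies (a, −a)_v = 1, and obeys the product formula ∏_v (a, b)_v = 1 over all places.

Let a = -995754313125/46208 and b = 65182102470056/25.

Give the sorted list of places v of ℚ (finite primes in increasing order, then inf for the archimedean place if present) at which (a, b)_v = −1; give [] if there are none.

[11, 13]

(a, b) ≡ (-4370938, 986) mod (ℚ^×)²; places V = {2, 3, 5, 11, 13, 17, 19, 29, 31, ∞}.
(a,b)_19: α=-2, u≡13; β=0, v≡7 (mod 19); (13|19)=-1, (7|19)=+1; sign (−1)^0·-1^0·+1^-2 = +1.
(a,b)_13: α=1, u≡7; β=2, v≡11 (mod 13); (7|13)=-1, (11|13)=-1; sign (−1)^0·-1^2·-1^1 = -1.
(a,b)_∞: sgn(-4370938)=−, sgn(986)=+, so +1.
(a,b)_3: α=6, u≡2; β=0, v≡2 (mod 3); (2|3)=-1, (2|3)=-1; sign (−1)^0·-1^0·-1^6 = +1.
(a,b)_2: α=-7, β=3; u≡3, v≡5 (mod 8); ε(u)ε(v)=1·0, αω(v)=-7·1, βω(u)=3·1; sum ≡ 0  ⇒  +1.
(a,b)_11: α=1, u≡6; β=2, v≡6 (mod 11); (6|11)=-1, (6|11)=-1; sign (−1)^0·-1^2·-1^1 = -1.
(a,b)_5: α=4, u≡3; β=-2, v≡1 (mod 5); (3|5)=-1, (1|5)=+1; sign (−1)^0·-1^-2·+1^4 = +1.
(a,b)_17: α=1, u≡5; β=1, v≡6 (mod 17); (5|17)=-1, (6|17)=-1; sign (−1)^0·-1^1·-1^1 = +1.
(a,b)_31: α=1, u≡26; β=2, v≡10 (mod 31); (26|31)=-1, (10|31)=+1; sign (−1)^0·-1^2·+1^1 = +1.
(a,b)_29: α=1, u≡16; β=3, v≡7 (mod 29); (16|29)=+1, (7|29)=+1; sign (−1)^0·+1^3·+1^1 = +1.
(-4370938, 986 / ℚ) ramifies at {11, 13}: a division algebra.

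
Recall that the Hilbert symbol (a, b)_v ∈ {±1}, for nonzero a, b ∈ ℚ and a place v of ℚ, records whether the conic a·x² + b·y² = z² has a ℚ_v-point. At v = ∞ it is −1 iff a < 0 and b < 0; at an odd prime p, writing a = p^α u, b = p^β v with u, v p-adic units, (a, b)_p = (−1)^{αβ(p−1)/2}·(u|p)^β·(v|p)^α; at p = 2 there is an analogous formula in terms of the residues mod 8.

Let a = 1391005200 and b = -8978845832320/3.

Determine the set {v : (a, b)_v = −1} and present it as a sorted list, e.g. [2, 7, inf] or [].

(a, b) ≡ (57, -390) mod (ℚ^×)²; places V = {2, 3, 5, 7, 13, 19, ∞}.
(a,b)_∞: sgn(57)=+, sgn(-390)=−, so +1.
(a,b)_2: α=4, β=7; u≡1, v≡5 (mod 8); ε(u)ε(v)=0·0, αω(v)=4·1, βω(u)=7·0; sum ≡ 0  ⇒  +1.
(a,b)_3: α=1, u≡1; β=-1, v≡2 (mod 3); (1|3)=+1, (2|3)=-1; sign (−1)^1·+1^-1·-1^1 = +1.
(a,b)_13: α=2, u≡6; β=3, v≡1 (mod 13); (6|13)=-1, (1|13)=+1; sign (−1)^0·-1^3·+1^2 = -1.
(a,b)_19: α=3, u≡13; β=4, v≡17 (mod 19); (13|19)=-1, (17|19)=+1; sign (−1)^0·-1^4·+1^3 = +1.
(a,b)_7: α=0, u≡4; β=2, v≡2 (mod 7); (4|7)=+1, (2|7)=+1; sign (−1)^0·+1^2·+1^0 = +1.
(a,b)_5: α=2, u≡3; β=1, v≡2 (mod 5); (3|5)=-1, (2|5)=-1; sign (−1)^0·-1^1·-1^2 = -1.
(57, -390 / ℚ) ramifies at {5, 13}: a division algebra.

[5, 13]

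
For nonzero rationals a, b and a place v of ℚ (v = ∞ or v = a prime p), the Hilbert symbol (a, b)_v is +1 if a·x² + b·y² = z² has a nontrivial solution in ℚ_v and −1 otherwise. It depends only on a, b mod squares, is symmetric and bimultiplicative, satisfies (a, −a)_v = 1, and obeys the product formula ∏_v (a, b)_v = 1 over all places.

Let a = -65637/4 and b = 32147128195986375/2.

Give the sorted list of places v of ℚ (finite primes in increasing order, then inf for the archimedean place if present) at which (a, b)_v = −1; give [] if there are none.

[3, 5, 11, 13]

Mod squares: a ≡ -7293, b ≡ 110. Check v ∈ {∞, 2, 3, 5, 11, 13, 17}.
v=13: a=13^1·(≡2), b=13^4·(≡7) mod 13; (2|13)=-1, (7|13)=-1; (−1)^{1·4·6}·(-1)^4·(-1)^1 = -1.
v=17: a=17^1·(≡8), b=17^4·(≡8) mod 17; (8|17)=+1, (8|17)=+1; (−1)^{1·4·8}·(+1)^4·(+1)^1 = +1.
v=2: v_2(a)=-2, v_2(b)=-1; units ≡ 3, 7 (mod 8); ε·ε+αω+βω = 1·1+-2·0+-1·1 ≡ 0  ⇒  (a,b)_2 = +1.
v=3: a=3^3·(≡2), b=3^4·(≡2) mod 3; (2|3)=-1, (2|3)=-1; (−1)^{3·4·1}·(-1)^4·(-1)^3 = -1.
v=∞: -7293 < 0 and 110 > 0  ⇒  (a,b)_∞ = +1.
v=11: a=11^1·(≡7), b=11^3·(≡8) mod 11; (7|11)=-1, (8|11)=-1; (−1)^{1·3·5}·(-1)^3·(-1)^1 = -1.
v=5: a=5^0·(≡2), b=5^3·(≡3) mod 5; (2|5)=-1, (3|5)=-1; (−1)^{0·3·2}·(-1)^3·(-1)^0 = -1.
(-7293, 110 / ℚ) ramifies at {3, 5, 11, 13}: a division algebra.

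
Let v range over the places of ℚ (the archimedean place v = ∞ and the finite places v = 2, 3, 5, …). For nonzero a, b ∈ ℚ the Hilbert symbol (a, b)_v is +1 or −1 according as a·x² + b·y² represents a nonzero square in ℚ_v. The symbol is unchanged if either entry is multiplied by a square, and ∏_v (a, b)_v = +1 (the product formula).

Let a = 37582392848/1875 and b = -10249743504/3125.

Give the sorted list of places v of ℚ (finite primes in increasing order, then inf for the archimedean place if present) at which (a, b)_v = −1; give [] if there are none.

(a, b) ≡ (481299, -26471445) mod (ℚ^×)²; places V = {2, 3, 5, 7, 11, 13, 41, 43, ∞}.
(a,b)_11: α=4, u≡9; β=3, v≡8 (mod 11); (9|11)=+1, (8|11)=-1; sign (−1)^0·+1^3·-1^4 = +1.
(a,b)_3: α=-1, u≡2; β=1, v≡1 (mod 3); (2|3)=-1, (1|3)=+1; sign (−1)^1·-1^1·+1^-1 = +1.
(a,b)_5: α=-4, u≡1; β=-5, v≡1 (mod 5); (1|5)=+1, (1|5)=+1; sign (−1)^0·+1^-5·+1^-4 = +1.
(a,b)_7: α=1, u≡6; β=1, v≡5 (mod 7); (6|7)=-1, (5|7)=-1; sign (−1)^1·-1^1·-1^1 = -1.
(a,b)_2: α=4, β=4; u≡3, v≡3 (mod 8); ε(u)ε(v)=1·1, αω(v)=4·1, βω(u)=4·1; sum ≡ 1  ⇒  -1.
(a,b)_43: α=1, u≡13; β=1, v≡1 (mod 43); (13|43)=+1, (1|43)=+1; sign (−1)^1·+1^1·+1^1 = -1.
(a,b)_41: α=1, u≡22; β=1, v≡21 (mod 41); (22|41)=-1, (21|41)=+1; sign (−1)^0·-1^1·+1^1 = -1.
(a,b)_13: α=1, u≡12; β=1, v≡3 (mod 13); (12|13)=+1, (3|13)=+1; sign (−1)^0·+1^1·+1^1 = +1.
(a,b)_∞: sgn(481299)=+, sgn(-26471445)=−, so +1.
(481299, -26471445 / ℚ) ramifies at {2, 7, 41, 43}: a division algebra.

[2, 7, 41, 43]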